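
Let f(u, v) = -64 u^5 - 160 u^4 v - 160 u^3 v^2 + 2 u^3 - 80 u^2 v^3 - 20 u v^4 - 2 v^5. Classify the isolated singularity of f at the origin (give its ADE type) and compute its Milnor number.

Type E8, Milnor number mu = 8.

The Hessian of f at 0 has rank 0. Corank 2; j^3 = 2*u^3 is a perfect cube, so E-series; the 5-jet and mu = 8 give E_8.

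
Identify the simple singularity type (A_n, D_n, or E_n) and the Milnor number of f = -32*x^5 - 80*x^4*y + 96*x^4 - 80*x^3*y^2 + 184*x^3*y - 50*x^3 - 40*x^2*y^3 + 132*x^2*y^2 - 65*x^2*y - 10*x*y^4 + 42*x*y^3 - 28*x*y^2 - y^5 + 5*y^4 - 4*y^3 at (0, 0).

The Hessian of f at 0 is [[0, 0], [0, 0]] with rank 0, so corank 2. A Groebner basis of the Jacobian ideal J(f) in C{x,y} is {x*y^2 - 250*x*y/3 - 100*y^2/3, 625*x*y/3 + y^3 + 250*y^2/3, x^2 + 16*x*y/15 + 4*y^2/15}; counting standard monomials gives mu = 5. Corank 2; j^3 = -(2*x + y)*(5*x + 2*y)^2 has shape L^2 M (L != M), so D-series; mu = 5 gives D_5.

Type D5, Milnor number mu = 5.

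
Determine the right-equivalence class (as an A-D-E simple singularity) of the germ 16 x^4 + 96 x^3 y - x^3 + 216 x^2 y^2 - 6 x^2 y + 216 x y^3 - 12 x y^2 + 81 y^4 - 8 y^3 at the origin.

E_{6}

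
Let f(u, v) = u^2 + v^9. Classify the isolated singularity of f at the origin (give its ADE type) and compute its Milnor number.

Type A_{8}, Milnor number mu = 8.

The Hessian of f at 0 has rank 1. Corank 1: A-series; mu = 8 gives A_8.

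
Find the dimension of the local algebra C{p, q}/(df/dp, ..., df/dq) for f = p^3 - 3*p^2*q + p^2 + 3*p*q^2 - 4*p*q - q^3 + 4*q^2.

The Hessian of f at 0 is [[2, -4], [-4, 8]] with rank 1, so corank 1. A Groebner basis of the Jacobian ideal J(f) in C{p,q} is {q^2, p - 2*q}; counting standard monomials gives mu = 2. Corank 1: A-series; mu = 2 gives A_2.

2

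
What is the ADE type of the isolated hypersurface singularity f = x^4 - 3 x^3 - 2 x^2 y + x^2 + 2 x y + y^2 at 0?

The Hessian of f at 0 has rank 1. Corank 1: A-series; mu = 2 gives A_2.

A_2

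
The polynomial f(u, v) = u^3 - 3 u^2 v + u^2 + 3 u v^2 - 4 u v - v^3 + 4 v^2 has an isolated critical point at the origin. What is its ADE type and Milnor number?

Type A_2, Milnor number mu = 2.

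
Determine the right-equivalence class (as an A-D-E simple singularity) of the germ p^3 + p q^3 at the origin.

E7

The Hessian of f at 0 has rank 0. Corank 2; j^3 = p^3 is a perfect cube, so E-series; the 4-jet and mu = 7 give E_7.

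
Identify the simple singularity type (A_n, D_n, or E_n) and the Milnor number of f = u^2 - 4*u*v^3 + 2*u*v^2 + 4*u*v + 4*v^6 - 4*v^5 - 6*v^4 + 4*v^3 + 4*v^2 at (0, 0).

Type A3, Milnor number mu = 3.

The Hessian of f at 0 has rank 1. Corank 1: A-series; mu = 3 gives A_3.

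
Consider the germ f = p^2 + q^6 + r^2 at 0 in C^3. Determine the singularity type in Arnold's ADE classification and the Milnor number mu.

The Hessian of f at 0 is [[2, 0, 0], [0, 0, 0], [0, 0, 2]] with rank 2, so corank 1. A Groebner basis of the Jacobian ideal J(f) in C{p,q,r} is {q^5, p, r}; counting standard monomials gives mu = 5. Corank 1: A-series; mu = 5 gives A_5.

Type A5, Milnor number mu = 5.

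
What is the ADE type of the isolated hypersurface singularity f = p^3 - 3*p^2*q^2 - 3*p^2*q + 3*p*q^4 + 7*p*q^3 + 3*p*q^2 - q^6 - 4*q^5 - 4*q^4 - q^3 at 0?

E_{7}

The Hessian of f at 0 is [[0, 0], [0, 0]] with rank 0, so corank 2. A Groebner basis of the Jacobian ideal J(f) in C{p,q} is {-p^2 + 2*p*q + q^4 - q^3/3 - q^2, p^3 - 2*p^2 + 4*p*q - 5*q^3/3 - 2*q^2, p^2*q - 5*p^2/3 + 10*p*q/3 - 14*q^3/9 - 5*q^2/3, -p^2 + p*q^2 + 2*p*q - 4*q^3/3 - q^2}; counting standard monomials gives mu = 7. Corank 2; j^3 = (p - q)^3 is a perfect cube, so E-series; the 4-jet and mu = 7 give E_7.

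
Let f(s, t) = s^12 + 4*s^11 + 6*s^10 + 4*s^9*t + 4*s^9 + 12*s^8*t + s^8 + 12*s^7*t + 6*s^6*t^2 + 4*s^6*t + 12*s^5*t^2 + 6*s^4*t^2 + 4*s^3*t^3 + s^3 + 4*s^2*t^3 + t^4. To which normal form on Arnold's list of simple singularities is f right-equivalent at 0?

E_{6}

The Hessian of f at 0 has rank 0. Corank 2; j^3 = s^3 is a perfect cube, so E-series; the 4-jet and mu = 6 give E_6.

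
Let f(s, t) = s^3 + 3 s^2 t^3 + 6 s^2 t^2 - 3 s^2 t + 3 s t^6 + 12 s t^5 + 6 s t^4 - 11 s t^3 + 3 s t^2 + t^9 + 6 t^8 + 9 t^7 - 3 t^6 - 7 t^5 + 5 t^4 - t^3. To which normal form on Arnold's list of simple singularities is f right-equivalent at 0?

The Hessian of f at 0 has rank 0. Corank 2; j^3 = (s - t)^3 is a perfect cube, so E-series; the 4-jet and mu = 7 give E_7.

E7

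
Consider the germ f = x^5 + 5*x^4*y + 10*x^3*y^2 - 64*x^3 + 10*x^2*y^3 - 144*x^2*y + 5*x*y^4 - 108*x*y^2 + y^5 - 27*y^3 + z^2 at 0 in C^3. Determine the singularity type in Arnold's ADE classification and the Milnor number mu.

The Hessian of f at 0 is [[0, 0, 0], [0, 0, 0], [0, 0, 2]] with rank 1, so corank 2. A Groebner basis of the Jacobian ideal J(f) in C{x,y,z} is {y^5, x*y^3 + 13*y^4/16, x^2 + 3*x*y/2 + 9*y^2/16, z}; counting standard monomials gives mu = 8. Corank 2; j^3 = -(4*x + 3*y)^3 is a perfect cube, so E-series; the 5-jet and mu = 8 give E_8.

Type E_8, Milnor number mu = 8.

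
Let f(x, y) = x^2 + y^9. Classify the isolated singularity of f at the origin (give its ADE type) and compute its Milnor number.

Type A_{8}, Milnor number mu = 8.

The Hessian of f at 0 is [[2, 0], [0, 0]] with rank 1, so corank 1. A Groebner basis of the Jacobian ideal J(f) in C{x,y} is {y^8, x}; counting standard monomials gives mu = 8. Corank 1: A-series; mu = 8 gives A_8.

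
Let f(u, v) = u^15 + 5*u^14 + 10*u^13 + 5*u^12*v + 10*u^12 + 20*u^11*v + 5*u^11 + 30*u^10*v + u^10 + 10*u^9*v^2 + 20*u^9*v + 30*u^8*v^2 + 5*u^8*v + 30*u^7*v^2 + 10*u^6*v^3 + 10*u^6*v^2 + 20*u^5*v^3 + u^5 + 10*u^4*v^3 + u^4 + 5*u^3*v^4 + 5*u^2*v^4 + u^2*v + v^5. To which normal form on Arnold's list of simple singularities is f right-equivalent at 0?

D_6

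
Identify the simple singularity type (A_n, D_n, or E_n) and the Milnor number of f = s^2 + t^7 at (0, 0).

Type A_{6}, Milnor number mu = 6.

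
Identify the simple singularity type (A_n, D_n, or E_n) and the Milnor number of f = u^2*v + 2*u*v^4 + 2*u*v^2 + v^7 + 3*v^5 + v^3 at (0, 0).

The Hessian of f at 0 is [[0, 0], [0, 0]] with rank 0, so corank 2. A Groebner basis of the Jacobian ideal J(f) in C{u,v} is {u*v + v^4 + v^2, u*v^2 + v^3, u^2 - 3*u*v - 4*v^2}; counting standard monomials gives mu = 6. Corank 2; j^3 = v*(u + v)^2 has shape L^2 M (L != M), so D-series; mu = 6 gives D_6.

Type D_{6}, Milnor number mu = 6.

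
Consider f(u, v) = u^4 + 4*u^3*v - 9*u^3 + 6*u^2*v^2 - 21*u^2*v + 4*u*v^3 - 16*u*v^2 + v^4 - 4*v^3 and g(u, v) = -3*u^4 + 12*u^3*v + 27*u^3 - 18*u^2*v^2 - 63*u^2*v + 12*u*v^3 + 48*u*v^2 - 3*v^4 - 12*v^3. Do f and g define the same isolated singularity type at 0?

The Hessian of f at 0 has rank 0. Corank 2; j^3 = -(u + v)*(3*u + 2*v)^2 has shape L^2 M (L != M), so D-series; mu = 5 gives D_5. The Hessian of g at 0 has rank 0. Corank 2; j^3 = 3*(u - v)*(3*u - 2*v)^2 has shape L^2 M (L != M), so D-series; mu = 5 gives D_5. Both have type D_5, hence right-equivalent.

Yes.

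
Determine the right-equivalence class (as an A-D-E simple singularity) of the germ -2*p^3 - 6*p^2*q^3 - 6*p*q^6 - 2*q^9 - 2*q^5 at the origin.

The Hessian of f at 0 has rank 0. Corank 2; j^3 = -2*p^3 is a perfect cube, so E-series; the 5-jet and mu = 8 give E_8.

E_8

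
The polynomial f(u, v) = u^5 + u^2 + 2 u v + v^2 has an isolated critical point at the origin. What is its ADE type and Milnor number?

The Hessian of f at 0 is [[2, 2], [2, 2]] with rank 1, so corank 1. A Groebner basis of the Jacobian ideal J(f) in C{u,v} is {v^4, u + v}; counting standard monomials gives mu = 4. Corank 1: A-series; mu = 4 gives A_4.

Type A4, Milnor number mu = 4.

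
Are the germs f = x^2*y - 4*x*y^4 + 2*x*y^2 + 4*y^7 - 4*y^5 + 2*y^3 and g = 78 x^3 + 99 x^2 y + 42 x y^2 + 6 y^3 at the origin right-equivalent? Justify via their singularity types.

The Hessian of f at 0 is [[0, 0], [0, 0]] with rank 0, so corank 2. A Groebner basis of the Jacobian ideal J(f) in C{x,y} is {y^3, x^2 + 2*y^2, x*y + y^2}; counting standard monomials gives mu = 4. Corank 2; j^3 = y*(x^2 + 2*x*y + 2*y^2) splits into three distinct lines over C (the quadratic factor has nonzero discriminant), so D_4. The Hessian of g at 0 is [[0, 0], [0, 0]] with rank 0, so corank 2. A Groebner basis of the Jacobian ideal J(g) in C{x,y} is {y^3, x^2 - 2*y^2/3, x*y + y^2}; counting standard monomials gives mu = 4. Corank 2; j^3 = 3*(2*x + y)*(13*x^2 + 10*x*y + 2*y^2) splits into three distinct lines over C (the quadratic factor has nonzero discriminant), so D_4. Both have type D_4, hence right-equivalent.

Yes.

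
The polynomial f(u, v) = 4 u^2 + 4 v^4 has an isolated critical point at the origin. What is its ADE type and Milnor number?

Type A_{3}, Milnor number mu = 3.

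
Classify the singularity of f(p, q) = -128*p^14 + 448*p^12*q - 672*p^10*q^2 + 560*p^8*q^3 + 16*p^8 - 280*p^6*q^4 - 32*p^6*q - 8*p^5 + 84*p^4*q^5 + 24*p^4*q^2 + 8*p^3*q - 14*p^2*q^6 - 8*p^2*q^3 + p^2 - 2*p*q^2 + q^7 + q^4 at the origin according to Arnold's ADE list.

The Hessian of f at 0 is [[2, 0], [0, 0]] with rank 1, so corank 1. A Groebner basis of the Jacobian ideal J(f) in C{p,q} is {p^3, p^2*q + p/4 - q^2/4, -p^2 + p*q^2, -p*q + q^3}; counting standard monomials gives mu = 6. Corank 1: A-series; mu = 6 gives A_6.

A_6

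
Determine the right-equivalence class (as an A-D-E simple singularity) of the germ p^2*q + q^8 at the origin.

The Hessian of f at 0 has rank 0. Corank 2; j^3 = p^2*q has shape L^2 M (L != M), so D-series; mu = 9 gives D_9.

D_{9}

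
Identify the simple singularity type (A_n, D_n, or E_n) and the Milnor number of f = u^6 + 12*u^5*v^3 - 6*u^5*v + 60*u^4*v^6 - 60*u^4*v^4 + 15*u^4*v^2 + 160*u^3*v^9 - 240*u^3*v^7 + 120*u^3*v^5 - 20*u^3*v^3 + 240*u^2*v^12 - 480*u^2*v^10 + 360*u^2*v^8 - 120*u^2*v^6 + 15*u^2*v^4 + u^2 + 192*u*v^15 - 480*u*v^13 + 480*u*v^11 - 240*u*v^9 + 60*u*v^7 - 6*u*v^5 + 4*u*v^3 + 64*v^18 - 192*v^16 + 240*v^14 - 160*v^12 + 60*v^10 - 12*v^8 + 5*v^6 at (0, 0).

The Hessian of f at 0 has rank 1. Corank 1: A-series; mu = 5 gives A_5.

Type A5, Milnor number mu = 5.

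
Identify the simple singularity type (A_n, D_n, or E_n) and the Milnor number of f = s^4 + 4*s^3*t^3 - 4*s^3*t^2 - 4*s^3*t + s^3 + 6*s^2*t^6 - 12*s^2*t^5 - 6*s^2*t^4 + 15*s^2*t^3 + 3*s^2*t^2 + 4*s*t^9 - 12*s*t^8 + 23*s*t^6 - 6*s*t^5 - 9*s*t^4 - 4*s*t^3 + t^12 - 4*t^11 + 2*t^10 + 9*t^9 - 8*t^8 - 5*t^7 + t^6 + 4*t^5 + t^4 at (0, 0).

Type E6, Milnor number mu = 6.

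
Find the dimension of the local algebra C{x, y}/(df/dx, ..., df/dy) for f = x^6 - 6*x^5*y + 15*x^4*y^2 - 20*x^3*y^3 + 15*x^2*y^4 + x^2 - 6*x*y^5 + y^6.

The Hessian of f at 0 has rank 1. Corank 1: A-series; mu = 5 gives A_5.

5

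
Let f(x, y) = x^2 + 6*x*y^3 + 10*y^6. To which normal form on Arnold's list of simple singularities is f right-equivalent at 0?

A5

The Hessian of f at 0 has rank 1. Corank 1: A-series; mu = 5 gives A_5.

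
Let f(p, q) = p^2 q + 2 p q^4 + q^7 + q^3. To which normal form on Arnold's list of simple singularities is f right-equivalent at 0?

D_4

The Hessian of f at 0 is [[0, 0], [0, 0]] with rank 0, so corank 2. A Groebner basis of the Jacobian ideal J(f) in C{p,q} is {q^3, p^2 + 3*q^2, p*q}; counting standard monomials gives mu = 4. Corank 2; j^3 = q*(p^2 + q^2) splits into three distinct lines over C (the quadratic factor has nonzero discriminant), so D_4.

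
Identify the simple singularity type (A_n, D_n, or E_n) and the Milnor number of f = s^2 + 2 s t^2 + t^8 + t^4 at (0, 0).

The Hessian of f at 0 is [[2, 0], [0, 0]] with rank 1, so corank 1. A Groebner basis of the Jacobian ideal J(f) in C{s,t} is {s^4, s^3*t, s + t^2}; counting standard monomials gives mu = 7. Corank 1: A-series; mu = 7 gives A_7.

Type A_7, Milnor number mu = 7.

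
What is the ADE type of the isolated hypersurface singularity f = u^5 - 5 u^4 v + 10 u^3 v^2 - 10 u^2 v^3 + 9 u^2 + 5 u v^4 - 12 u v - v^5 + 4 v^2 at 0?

A4

The Hessian of f at 0 has rank 1. Corank 1: A-series; mu = 4 gives A_4.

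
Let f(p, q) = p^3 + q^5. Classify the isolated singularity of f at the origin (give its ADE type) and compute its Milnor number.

Type E_{8}, Milnor number mu = 8.

The Hessian of f at 0 is [[0, 0], [0, 0]] with rank 0, so corank 2. A Groebner basis of the Jacobian ideal J(f) in C{p,q} is {q^4, p^2}; counting standard monomials gives mu = 8. Corank 2; j^3 = p^3 is a perfect cube, so E-series; the 5-jet and mu = 8 give E_8.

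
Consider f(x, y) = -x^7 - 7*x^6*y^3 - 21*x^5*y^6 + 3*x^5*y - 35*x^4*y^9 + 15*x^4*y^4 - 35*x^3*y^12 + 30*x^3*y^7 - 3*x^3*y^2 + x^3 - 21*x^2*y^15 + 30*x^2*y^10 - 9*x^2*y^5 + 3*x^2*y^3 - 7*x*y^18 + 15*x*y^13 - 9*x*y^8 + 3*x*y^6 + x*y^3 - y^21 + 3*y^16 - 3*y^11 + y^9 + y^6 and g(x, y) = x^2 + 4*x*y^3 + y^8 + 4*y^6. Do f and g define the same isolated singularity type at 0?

No.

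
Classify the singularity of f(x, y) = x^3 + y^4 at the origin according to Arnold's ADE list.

The Hessian of f at 0 is [[0, 0], [0, 0]] with rank 0, so corank 2. A Groebner basis of the Jacobian ideal J(f) in C{x,y} is {y^3, x^2}; counting standard monomials gives mu = 6. Corank 2; j^3 = x^3 is a perfect cube, so E-series; the 4-jet and mu = 6 give E_6.

E_{6}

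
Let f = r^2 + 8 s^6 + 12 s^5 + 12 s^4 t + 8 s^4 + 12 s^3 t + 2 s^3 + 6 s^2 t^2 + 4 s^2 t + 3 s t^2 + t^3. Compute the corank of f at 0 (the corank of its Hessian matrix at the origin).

2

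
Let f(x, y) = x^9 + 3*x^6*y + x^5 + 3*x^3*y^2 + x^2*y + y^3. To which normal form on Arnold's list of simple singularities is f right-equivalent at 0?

D_4

The Hessian of f at 0 has rank 0. Corank 2; j^3 = y*(x^2 + y^2) splits into three distinct lines over C (the quadratic factor has nonzero discriminant), so D_4.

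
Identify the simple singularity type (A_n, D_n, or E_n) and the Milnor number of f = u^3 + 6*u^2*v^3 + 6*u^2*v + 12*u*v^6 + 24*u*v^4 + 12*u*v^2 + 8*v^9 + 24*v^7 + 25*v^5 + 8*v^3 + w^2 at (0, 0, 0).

The Hessian of f at 0 is [[0, 0, 0], [0, 0, 0], [0, 0, 2]] with rank 1, so corank 2. A Groebner basis of the Jacobian ideal J(f) in C{u,v,w} is {u^2/4 + u*v^3 + u*v + v^2, v^4, u^3 - 12*u*v^2 - 16*v^3, u^2*v + 4*u*v^2 + 4*v^3, w}; counting standard monomials gives mu = 8. Corank 2; j^3 = (u + 2*v)^3 is a perfect cube, so E-series; the 5-jet and mu = 8 give E_8.

Type E8, Milnor number mu = 8.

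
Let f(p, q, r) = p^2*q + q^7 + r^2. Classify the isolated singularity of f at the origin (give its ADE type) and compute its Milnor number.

The Hessian of f at 0 is [[0, 0, 0], [0, 0, 0], [0, 0, 2]] with rank 1, so corank 2. A Groebner basis of the Jacobian ideal J(f) in C{p,q,r} is {p^2/7 + q^6, p^3, p*q, r}; counting standard monomials gives mu = 8. Corank 2; j^3 = p^2*q has shape L^2 M (L != M), so D-series; mu = 8 gives D_8.

Type D_{8}, Milnor number mu = 8.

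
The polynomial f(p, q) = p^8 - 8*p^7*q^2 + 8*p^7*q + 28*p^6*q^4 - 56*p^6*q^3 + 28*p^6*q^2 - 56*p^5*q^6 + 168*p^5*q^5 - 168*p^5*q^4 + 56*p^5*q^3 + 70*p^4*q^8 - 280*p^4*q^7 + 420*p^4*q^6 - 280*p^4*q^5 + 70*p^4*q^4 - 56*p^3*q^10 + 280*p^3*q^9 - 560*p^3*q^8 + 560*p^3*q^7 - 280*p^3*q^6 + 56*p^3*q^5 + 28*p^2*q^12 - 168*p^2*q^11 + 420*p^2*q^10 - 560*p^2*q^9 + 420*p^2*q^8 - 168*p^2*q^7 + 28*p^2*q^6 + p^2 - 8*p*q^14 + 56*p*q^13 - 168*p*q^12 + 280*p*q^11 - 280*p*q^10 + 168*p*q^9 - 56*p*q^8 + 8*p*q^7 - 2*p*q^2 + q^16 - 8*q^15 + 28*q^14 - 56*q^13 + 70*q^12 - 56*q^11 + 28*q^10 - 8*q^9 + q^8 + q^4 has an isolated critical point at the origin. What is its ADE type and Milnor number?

Type A7, Milnor number mu = 7.

The Hessian of f at 0 has rank 1. Corank 1: A-series; mu = 7 gives A_7.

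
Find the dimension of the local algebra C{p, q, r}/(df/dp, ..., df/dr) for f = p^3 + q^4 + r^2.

6

The Hessian of f at 0 has rank 1. Corank 2; j^3 = p^3 is a perfect cube, so E-series; the 4-jet and mu = 6 give E_6.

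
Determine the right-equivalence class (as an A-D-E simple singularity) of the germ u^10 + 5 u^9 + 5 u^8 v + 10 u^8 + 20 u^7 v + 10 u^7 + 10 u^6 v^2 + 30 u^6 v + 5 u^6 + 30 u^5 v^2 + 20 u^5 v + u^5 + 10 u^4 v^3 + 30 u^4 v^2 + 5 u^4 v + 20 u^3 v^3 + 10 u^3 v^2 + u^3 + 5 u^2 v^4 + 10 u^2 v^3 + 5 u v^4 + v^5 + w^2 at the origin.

E_8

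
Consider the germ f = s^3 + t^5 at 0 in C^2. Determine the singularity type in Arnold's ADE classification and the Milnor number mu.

Type E_8, Milnor number mu = 8.

The Hessian of f at 0 has rank 0. Corank 2; j^3 = s^3 is a perfect cube, so E-series; the 5-jet and mu = 8 give E_8.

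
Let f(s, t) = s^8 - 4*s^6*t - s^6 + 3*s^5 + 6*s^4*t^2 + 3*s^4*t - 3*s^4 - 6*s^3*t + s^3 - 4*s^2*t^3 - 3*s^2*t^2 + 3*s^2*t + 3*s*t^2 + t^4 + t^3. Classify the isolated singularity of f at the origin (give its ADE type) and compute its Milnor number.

Type E6, Milnor number mu = 6.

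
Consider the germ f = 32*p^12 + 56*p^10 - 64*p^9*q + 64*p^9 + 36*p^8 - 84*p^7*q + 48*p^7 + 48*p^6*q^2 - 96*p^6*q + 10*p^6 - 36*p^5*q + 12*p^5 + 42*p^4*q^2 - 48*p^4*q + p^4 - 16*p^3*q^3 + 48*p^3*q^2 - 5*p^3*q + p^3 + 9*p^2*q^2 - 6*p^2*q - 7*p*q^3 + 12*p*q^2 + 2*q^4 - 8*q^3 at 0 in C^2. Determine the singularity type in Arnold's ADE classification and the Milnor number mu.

Type E_7, Milnor number mu = 7.

The Hessian of f at 0 is [[0, 0], [0, 0]] with rank 0, so corank 2. A Groebner basis of the Jacobian ideal J(f) in C{p,q} is {3*p^2 - 12*p*q + q^4 + q^3 + 12*q^2, p^3 + 18*p^2 - 72*p*q - 2*q^3 + 72*q^2, p^2*q + 7*p^2 - 28*p*q - 5*q^3/3 + 28*q^2, 2*p^2 + p*q^2 - 8*p*q - 4*q^3/3 + 8*q^2}; counting standard monomials gives mu = 7. Corank 2; j^3 = (p - 2*q)^3 is a perfect cube, so E-series; the 4-jet and mu = 7 give E_7.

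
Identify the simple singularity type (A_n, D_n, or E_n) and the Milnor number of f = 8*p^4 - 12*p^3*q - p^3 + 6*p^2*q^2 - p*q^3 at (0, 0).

Type E_{7}, Milnor number mu = 7.

The Hessian of f at 0 has rank 0. Corank 2; j^3 = -p^3 is a perfect cube, so E-series; the 4-jet and mu = 7 give E_7.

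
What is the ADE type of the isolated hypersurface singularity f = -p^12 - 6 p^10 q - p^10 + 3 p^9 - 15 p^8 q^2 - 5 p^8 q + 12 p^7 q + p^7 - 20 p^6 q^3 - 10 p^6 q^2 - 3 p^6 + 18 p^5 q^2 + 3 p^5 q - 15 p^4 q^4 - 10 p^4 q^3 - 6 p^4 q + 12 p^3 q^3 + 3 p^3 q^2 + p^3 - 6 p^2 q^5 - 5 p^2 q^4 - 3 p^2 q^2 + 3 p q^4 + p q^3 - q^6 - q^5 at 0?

The Hessian of f at 0 has rank 0. Corank 2; j^3 = p^3 is a perfect cube, so E-series; the 4-jet and mu = 7 give E_7.

E7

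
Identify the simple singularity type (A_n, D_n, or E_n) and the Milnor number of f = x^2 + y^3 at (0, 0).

Type A_{2}, Milnor number mu = 2.

The Hessian of f at 0 has rank 1. Corank 1: A-series; mu = 2 gives A_2.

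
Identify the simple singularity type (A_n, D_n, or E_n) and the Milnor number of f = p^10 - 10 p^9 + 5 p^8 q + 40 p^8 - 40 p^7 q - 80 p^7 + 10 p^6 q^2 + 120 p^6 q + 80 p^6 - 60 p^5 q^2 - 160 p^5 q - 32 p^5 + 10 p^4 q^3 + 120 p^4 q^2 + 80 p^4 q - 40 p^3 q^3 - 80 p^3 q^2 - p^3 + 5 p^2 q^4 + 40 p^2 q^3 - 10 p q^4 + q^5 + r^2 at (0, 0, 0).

The Hessian of f at 0 is [[0, 0, 0], [0, 0, 0], [0, 0, 2]] with rank 1, so corank 2. A Groebner basis of the Jacobian ideal J(f) in C{p,q,r} is {q^5, p*q^3 - q^4/8, p^2, r}; counting standard monomials gives mu = 8. Corank 2; j^3 = -p^3 is a perfect cube, so E-series; the 5-jet and mu = 8 give E_8.

Type E_8, Milnor number mu = 8.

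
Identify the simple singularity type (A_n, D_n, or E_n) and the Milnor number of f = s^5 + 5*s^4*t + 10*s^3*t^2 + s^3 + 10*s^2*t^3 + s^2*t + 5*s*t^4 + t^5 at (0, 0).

Type D6, Milnor number mu = 6.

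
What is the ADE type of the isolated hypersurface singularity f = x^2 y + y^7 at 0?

D_8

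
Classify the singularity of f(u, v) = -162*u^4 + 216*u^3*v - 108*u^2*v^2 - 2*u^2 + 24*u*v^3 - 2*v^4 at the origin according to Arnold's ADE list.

A_{3}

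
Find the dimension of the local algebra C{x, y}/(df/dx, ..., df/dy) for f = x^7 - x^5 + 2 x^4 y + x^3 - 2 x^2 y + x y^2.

The Hessian of f at 0 has rank 0. Corank 2; j^3 = x*(x - y)^2 has shape L^2 M (L != M), so D-series; mu = 6 gives D_6.

6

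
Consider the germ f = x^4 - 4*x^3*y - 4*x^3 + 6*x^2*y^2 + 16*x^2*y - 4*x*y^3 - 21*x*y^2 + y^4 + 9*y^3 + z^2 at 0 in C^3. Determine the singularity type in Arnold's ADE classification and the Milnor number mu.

The Hessian of f at 0 is [[0, 0, 0], [0, 0, 0], [0, 0, 2]] with rank 1, so corank 2. A Groebner basis of the Jacobian ideal J(f) in C{x,y,z} is {x*y^2 + 6*x*y - 9*y^2, 4*x*y + y^3 - 6*y^2, x^2 - 5*x*y/2 + 3*y^2/2, z}; counting standard monomials gives mu = 5. Corank 2; j^3 = -(x - y)*(2*x - 3*y)^2 has shape L^2 M (L != M), so D-series; mu = 5 gives D_5.

Type D_5, Milnor number mu = 5.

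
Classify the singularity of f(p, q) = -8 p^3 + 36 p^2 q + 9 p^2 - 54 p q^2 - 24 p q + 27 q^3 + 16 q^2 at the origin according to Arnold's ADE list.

The Hessian of f at 0 has rank 1. Corank 1: A-series; mu = 2 gives A_2.

A_2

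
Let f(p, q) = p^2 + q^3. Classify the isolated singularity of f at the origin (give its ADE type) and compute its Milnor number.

Type A_2, Milnor number mu = 2.

The Hessian of f at 0 is [[2, 0], [0, 0]] with rank 1, so corank 1. A Groebner basis of the Jacobian ideal J(f) in C{p,q} is {q^2, p}; counting standard monomials gives mu = 2. Corank 1: A-series; mu = 2 gives A_2.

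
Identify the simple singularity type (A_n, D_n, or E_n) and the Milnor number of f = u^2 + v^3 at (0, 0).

Type A_2, Milnor number mu = 2.

The Hessian of f at 0 has rank 1. Corank 1: A-series; mu = 2 gives A_2.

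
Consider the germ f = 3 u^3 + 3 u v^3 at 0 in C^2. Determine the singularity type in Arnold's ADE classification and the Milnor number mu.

Type E_7, Milnor number mu = 7.

The Hessian of f at 0 is [[0, 0], [0, 0]] with rank 0, so corank 2. A Groebner basis of the Jacobian ideal J(f) in C{u,v} is {u^3, u*v^2, 3*u^2 + v^3}; counting standard monomials gives mu = 7. Corank 2; j^3 = 3*u^3 is a perfect cube, so E-series; the 4-jet and mu = 7 give E_7.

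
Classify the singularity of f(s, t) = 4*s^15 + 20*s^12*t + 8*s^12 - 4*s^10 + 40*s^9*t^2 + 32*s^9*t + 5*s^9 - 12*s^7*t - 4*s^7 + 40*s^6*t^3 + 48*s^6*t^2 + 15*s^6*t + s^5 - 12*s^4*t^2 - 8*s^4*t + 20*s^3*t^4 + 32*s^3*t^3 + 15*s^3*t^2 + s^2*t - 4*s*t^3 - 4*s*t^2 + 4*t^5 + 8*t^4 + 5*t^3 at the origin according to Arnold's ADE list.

The Hessian of f at 0 has rank 0. Corank 2; j^3 = t*(s^2 - 4*s*t + 5*t^2) splits into three distinct lines over C (the quadratic factor has nonzero discriminant), so D_4.

D4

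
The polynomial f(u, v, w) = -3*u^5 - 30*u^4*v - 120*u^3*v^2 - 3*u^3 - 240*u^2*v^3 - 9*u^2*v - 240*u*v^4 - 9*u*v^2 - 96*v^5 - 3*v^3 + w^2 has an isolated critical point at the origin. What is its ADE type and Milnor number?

The Hessian of f at 0 has rank 1. Corank 2; j^3 = -3*(u + v)^3 is a perfect cube, so E-series; the 5-jet and mu = 8 give E_8.

Type E8, Milnor number mu = 8.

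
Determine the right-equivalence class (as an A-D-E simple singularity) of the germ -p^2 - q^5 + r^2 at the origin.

The Hessian of f at 0 is [[-2, 0, 0], [0, 0, 0], [0, 0, 2]] with rank 2, so corank 1. A Groebner basis of the Jacobian ideal J(f) in C{p,q,r} is {q^4, p, r}; counting standard monomials gives mu = 4. Corank 1: A-series; mu = 4 gives A_4.

A_{4}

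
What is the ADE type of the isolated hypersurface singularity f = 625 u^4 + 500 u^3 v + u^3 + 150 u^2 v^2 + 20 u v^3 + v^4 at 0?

E_6

The Hessian of f at 0 has rank 0. Corank 2; j^3 = u^3 is a perfect cube, so E-series; the 4-jet and mu = 6 give E_6.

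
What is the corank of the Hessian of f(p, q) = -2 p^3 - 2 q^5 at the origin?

Hessian at 0 has rank 0.

2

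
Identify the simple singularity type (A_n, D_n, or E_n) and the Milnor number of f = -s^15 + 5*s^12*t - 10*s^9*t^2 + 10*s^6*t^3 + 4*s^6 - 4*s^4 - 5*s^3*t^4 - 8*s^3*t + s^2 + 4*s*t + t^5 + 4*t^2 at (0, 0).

Type A_{4}, Milnor number mu = 4.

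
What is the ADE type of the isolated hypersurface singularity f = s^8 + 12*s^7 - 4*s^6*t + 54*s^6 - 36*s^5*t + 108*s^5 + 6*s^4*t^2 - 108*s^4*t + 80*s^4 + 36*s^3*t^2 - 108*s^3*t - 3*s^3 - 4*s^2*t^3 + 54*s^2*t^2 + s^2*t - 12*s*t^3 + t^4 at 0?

D5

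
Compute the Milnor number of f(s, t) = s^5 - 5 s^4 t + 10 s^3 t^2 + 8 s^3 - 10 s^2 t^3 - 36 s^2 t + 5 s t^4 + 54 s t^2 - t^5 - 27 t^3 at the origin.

8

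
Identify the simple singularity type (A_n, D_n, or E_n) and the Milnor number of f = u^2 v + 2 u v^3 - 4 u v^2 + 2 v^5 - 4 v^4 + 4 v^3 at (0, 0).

Type D6, Milnor number mu = 6.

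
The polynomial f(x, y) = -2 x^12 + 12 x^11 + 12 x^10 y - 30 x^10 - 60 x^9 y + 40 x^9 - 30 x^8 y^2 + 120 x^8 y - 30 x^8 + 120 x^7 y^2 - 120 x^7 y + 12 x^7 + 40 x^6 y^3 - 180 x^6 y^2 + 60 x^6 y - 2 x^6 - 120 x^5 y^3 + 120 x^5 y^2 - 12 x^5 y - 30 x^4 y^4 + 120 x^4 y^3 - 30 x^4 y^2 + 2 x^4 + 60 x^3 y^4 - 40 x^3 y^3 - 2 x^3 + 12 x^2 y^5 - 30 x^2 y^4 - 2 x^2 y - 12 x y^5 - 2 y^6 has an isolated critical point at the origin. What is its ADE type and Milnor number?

The Hessian of f at 0 is [[0, 0], [0, 0]] with rank 0, so corank 2. A Groebner basis of the Jacobian ideal J(f) in C{x,y} is {-x*y/6 + y^5, x*y^2, x^2 + x*y}; counting standard monomials gives mu = 7. Corank 2; j^3 = -2*x^2*(x + y) has shape L^2 M (L != M), so D-series; mu = 7 gives D_7.

Type D_7, Milnor number mu = 7.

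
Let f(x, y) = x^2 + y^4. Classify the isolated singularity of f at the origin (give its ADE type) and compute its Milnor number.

The Hessian of f at 0 is [[2, 0], [0, 0]] with rank 1, so corank 1. A Groebner basis of the Jacobian ideal J(f) in C{x,y} is {y^3, x}; counting standard monomials gives mu = 3. Corank 1: A-series; mu = 3 gives A_3.

Type A_3, Milnor number mu = 3.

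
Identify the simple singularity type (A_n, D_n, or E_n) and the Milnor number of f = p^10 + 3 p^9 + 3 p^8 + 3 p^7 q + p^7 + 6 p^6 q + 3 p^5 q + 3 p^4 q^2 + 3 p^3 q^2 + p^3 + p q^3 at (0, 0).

Type E7, Milnor number mu = 7.

The Hessian of f at 0 is [[0, 0], [0, 0]] with rank 0, so corank 2. A Groebner basis of the Jacobian ideal J(f) in C{p,q} is {p^3, p*q^2, 3*p^2 + q^3}; counting standard monomials gives mu = 7. Corank 2; j^3 = p^3 is a perfect cube, so E-series; the 4-jet and mu = 7 give E_7.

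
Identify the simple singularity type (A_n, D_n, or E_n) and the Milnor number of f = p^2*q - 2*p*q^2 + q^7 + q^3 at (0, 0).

Type D_8, Milnor number mu = 8.

The Hessian of f at 0 has rank 0. Corank 2; j^3 = q*(p - q)^2 has shape L^2 M (L != M), so D-series; mu = 8 gives D_8.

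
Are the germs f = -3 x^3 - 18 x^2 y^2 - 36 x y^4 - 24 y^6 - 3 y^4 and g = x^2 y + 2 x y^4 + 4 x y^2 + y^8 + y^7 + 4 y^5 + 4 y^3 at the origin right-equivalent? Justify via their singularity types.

The Hessian of f at 0 is [[0, 0], [0, 0]] with rank 0, so corank 2. A Groebner basis of the Jacobian ideal J(f) in C{x,y} is {x^3, x^2*y, x^2/4 + x*y^2, y^3}; counting standard monomials gives mu = 6. Corank 2; j^3 = -3*x^3 is a perfect cube, so E-series; the 4-jet and mu = 6 give E_6. The Hessian of g at 0 is [[0, 0], [0, 0]] with rank 0, so corank 2. A Groebner basis of the Jacobian ideal J(g) in C{x,y} is {x^2*y^2 - 32*x^2*y - 4*x^2 - 128*x*y^2 - 12*x*y - 128*y^3 - 8*y^2, 8*x^2*y + x^2 + x*y^3 + 32*x*y^2 + 2*x*y + 32*y^3, x*y + y^4 + 2*y^2, x^3 + 6*x^2*y + 12*x*y^2 + 8*y^3}; counting standard monomials gives mu = 9. Corank 2; j^3 = y*(x + 2*y)^2 has shape L^2 M (L != M), so D-series; mu = 9 gives D_9. f is E_6 but g is D_9, hence not right-equivalent.

No.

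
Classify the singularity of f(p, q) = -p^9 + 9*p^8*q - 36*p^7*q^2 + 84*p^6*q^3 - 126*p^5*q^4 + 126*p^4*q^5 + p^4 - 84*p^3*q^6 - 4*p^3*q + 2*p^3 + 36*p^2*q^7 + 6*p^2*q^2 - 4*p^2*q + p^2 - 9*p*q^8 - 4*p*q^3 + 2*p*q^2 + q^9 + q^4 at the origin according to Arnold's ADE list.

A_{8}

The Hessian of f at 0 has rank 1. Corank 1: A-series; mu = 8 gives A_8.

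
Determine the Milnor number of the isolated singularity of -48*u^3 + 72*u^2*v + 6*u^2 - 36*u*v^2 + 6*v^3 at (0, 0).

2

The Hessian of f at 0 has rank 1. Corank 1: A-series; mu = 2 gives A_2.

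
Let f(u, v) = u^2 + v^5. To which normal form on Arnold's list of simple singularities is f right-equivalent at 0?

A_{4}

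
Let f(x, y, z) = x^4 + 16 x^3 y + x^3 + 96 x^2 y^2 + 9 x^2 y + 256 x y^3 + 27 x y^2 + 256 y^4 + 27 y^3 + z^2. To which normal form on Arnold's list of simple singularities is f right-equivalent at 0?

The Hessian of f at 0 has rank 1. Corank 2; j^3 = (x + 3*y)^3 is a perfect cube, so E-series; the 4-jet and mu = 6 give E_6.

E6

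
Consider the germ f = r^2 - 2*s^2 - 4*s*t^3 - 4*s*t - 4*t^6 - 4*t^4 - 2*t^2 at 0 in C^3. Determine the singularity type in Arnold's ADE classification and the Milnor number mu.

The Hessian of f at 0 is [[-4, -4, 0], [-4, -4, 0], [0, 0, 2]] with rank 2, so corank 1. A Groebner basis of the Jacobian ideal J(f) in C{s,t,r} is {s*t^2 - s - t, s + t^3 + t, s^2 + 2*s*t + t^2, r}; counting standard monomials gives mu = 5. Corank 1: A-series; mu = 5 gives A_5.

Type A5, Milnor number mu = 5.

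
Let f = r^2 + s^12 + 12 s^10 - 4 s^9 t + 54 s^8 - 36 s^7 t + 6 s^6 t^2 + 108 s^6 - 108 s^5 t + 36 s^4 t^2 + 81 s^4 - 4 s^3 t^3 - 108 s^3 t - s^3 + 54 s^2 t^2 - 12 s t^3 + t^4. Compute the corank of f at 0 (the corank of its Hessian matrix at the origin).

2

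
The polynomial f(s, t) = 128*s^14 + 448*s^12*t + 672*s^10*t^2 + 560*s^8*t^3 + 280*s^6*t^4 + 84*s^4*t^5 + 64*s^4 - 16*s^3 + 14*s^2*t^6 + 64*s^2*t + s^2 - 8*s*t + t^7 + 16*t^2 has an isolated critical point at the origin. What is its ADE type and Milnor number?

The Hessian of f at 0 is [[2, -8], [-8, 32]] with rank 1, so corank 1. A Groebner basis of the Jacobian ideal J(f) in C{s,t} is {-7*s*t/6144 + 5*s/393216 + t^4 + t^3/24 + 3*t^2/1024 - 5*t/98304, s*t^2 - s*t/24 + s/3072 - 4*t^3/3 + t^2/8 - t/768, s^2 - s/8 + t/2}; counting standard monomials gives mu = 6. Corank 1: A-series; mu = 6 gives A_6.

Type A6, Milnor number mu = 6.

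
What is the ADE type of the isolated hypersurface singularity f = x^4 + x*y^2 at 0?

D_{5}

The Hessian of f at 0 has rank 0. Corank 2; j^3 = x*y^2 has shape L^2 M (L != M), so D-series; mu = 5 gives D_5.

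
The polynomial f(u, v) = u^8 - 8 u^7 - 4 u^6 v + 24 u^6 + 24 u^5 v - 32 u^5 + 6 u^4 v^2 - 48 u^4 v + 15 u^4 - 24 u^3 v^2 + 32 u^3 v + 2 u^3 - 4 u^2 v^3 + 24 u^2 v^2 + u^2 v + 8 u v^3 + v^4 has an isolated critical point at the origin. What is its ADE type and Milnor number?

The Hessian of f at 0 is [[0, 0], [0, 0]] with rank 0, so corank 2. A Groebner basis of the Jacobian ideal J(f) in C{u,v} is {u*v^2, -u*v/8 + v^3, u^2 + u*v/2}; counting standard monomials gives mu = 5. Corank 2; j^3 = u^2*(2*u + v) has shape L^2 M (L != M), so D-series; mu = 5 gives D_5.

Type D_{5}, Milnor number mu = 5.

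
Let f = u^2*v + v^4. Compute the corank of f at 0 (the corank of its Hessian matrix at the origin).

2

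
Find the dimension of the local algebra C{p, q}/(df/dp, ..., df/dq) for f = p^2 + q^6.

5

The Hessian of f at 0 has rank 1. Corank 1: A-series; mu = 5 gives A_5.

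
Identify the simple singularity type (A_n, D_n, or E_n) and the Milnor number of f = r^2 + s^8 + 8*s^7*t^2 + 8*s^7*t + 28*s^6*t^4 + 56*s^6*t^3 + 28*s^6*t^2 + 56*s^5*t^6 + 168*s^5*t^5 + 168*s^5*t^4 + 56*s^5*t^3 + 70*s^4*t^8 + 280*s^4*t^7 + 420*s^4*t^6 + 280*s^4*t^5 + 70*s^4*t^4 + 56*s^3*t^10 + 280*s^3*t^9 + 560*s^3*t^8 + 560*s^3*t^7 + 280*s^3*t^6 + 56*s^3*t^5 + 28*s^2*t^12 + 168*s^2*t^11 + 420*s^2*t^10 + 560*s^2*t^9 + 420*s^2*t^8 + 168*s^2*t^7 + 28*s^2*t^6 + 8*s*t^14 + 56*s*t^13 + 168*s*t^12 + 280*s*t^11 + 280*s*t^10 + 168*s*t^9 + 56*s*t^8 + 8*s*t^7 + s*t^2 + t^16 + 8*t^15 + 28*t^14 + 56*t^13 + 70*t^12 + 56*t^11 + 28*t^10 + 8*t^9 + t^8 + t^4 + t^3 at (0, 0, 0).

The Hessian of f at 0 is [[0, 0, 0], [0, 0, 0], [0, 0, 2]] with rank 1, so corank 2. A Groebner basis of the Jacobian ideal J(f) in C{s,t,r} is {s^7 + t^2/8, t^3, s*t + t^2, r}; counting standard monomials gives mu = 9. Corank 2; j^3 = t^2*(s + t) has shape L^2 M (L != M), so D-series; mu = 9 gives D_9.

Type D_9, Milnor number mu = 9.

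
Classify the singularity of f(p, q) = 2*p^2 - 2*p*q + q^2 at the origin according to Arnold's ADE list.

The Hessian of f at 0 is [[4, -2], [-2, 2]] with rank 2, so corank 0. A Groebner basis of the Jacobian ideal J(f) in C{p,q} is {p, q}; counting standard monomials gives mu = 1. Corank 0: nondegenerate Morse point, so A_1.

A_1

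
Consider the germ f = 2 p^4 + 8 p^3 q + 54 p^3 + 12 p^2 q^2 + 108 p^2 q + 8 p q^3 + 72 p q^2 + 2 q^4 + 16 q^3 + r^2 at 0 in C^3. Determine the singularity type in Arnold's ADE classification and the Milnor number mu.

The Hessian of f at 0 has rank 1. Corank 2; j^3 = 2*(3*p + 2*q)^3 is a perfect cube, so E-series; the 4-jet and mu = 6 give E_6.

Type E_6, Milnor number mu = 6.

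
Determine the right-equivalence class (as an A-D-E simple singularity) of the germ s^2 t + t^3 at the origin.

The Hessian of f at 0 has rank 0. Corank 2; j^3 = t*(s^2 + t^2) splits into three distinct lines over C (the quadratic factor has nonzero discriminant), so D_4.

D_{4}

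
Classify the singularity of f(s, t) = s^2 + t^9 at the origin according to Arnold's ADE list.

The Hessian of f at 0 has rank 1. Corank 1: A-series; mu = 8 gives A_8.

A_{8}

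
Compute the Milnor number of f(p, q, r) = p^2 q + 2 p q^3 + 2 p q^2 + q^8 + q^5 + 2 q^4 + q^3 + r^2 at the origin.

9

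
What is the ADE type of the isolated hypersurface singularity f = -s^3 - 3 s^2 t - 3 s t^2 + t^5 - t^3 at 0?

E8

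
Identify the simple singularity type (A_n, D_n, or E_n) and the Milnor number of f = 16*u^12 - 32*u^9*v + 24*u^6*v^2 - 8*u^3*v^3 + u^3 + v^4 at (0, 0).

The Hessian of f at 0 is [[0, 0], [0, 0]] with rank 0, so corank 2. A Groebner basis of the Jacobian ideal J(f) in C{u,v} is {v^3, u^2}; counting standard monomials gives mu = 6. Corank 2; j^3 = u^3 is a perfect cube, so E-series; the 4-jet and mu = 6 give E_6.

Type E_6, Milnor number mu = 6.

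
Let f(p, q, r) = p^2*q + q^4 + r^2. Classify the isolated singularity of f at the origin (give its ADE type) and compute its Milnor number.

Type D5, Milnor number mu = 5.

The Hessian of f at 0 is [[0, 0, 0], [0, 0, 0], [0, 0, 2]] with rank 1, so corank 2. A Groebner basis of the Jacobian ideal J(f) in C{p,q,r} is {p^3, p^2/4 + q^3, p*q, r}; counting standard monomials gives mu = 5. Corank 2; j^3 = p^2*q has shape L^2 M (L != M), so D-series; mu = 5 gives D_5.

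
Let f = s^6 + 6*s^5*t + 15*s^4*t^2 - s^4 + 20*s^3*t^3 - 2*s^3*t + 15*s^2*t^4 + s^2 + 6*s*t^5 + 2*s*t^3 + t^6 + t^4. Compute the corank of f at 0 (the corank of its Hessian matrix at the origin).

1

The Hessian at 0 is [[2, 0], [0, 0]] of rank 1; hence corank 1.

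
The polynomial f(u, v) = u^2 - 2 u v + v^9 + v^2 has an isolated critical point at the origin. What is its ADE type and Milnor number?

Type A8, Milnor number mu = 8.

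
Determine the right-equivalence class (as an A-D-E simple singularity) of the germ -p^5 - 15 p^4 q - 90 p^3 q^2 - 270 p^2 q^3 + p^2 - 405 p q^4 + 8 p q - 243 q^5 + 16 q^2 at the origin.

The Hessian of f at 0 has rank 1. Corank 1: A-series; mu = 4 gives A_4.

A_{4}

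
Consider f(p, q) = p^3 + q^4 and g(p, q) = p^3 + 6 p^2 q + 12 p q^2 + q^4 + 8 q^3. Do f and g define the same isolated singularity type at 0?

Yes.

The Hessian of f at 0 has rank 0. Corank 2; j^3 = p^3 is a perfect cube, so E-series; the 4-jet and mu = 6 give E_6. The Hessian of g at 0 has rank 0. Corank 2; j^3 = (p + 2*q)^3 is a perfect cube, so E-series; the 4-jet and mu = 6 give E_6. Both have type E_6, hence right-equivalent.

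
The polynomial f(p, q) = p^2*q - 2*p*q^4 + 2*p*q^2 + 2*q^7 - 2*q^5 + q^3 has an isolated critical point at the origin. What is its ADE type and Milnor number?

Type D8, Milnor number mu = 8.

The Hessian of f at 0 has rank 0. Corank 2; j^3 = q*(p + q)^2 has shape L^2 M (L != M), so D-series; mu = 8 gives D_8.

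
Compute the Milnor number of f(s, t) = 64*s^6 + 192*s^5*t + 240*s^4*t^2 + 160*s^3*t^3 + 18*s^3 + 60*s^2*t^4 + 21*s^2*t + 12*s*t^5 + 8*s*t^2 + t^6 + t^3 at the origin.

7

The Hessian of f at 0 has rank 0. Corank 2; j^3 = (2*s + t)*(3*s + t)^2 has shape L^2 M (L != M), so D-series; mu = 7 gives D_7.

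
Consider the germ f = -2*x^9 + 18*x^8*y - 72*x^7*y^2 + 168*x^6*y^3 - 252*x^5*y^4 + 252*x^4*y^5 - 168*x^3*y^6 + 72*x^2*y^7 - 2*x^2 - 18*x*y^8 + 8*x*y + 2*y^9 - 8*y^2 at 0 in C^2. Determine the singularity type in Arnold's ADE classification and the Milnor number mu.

The Hessian of f at 0 has rank 1. Corank 1: A-series; mu = 8 gives A_8.

Type A8, Milnor number mu = 8.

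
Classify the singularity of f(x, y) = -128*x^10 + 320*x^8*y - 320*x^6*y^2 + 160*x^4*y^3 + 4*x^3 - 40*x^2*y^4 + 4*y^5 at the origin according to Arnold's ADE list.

E_8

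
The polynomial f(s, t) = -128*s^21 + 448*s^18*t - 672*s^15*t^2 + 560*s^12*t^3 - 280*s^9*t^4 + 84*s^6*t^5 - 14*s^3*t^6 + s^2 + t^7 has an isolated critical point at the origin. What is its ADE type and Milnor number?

Type A_{6}, Milnor number mu = 6.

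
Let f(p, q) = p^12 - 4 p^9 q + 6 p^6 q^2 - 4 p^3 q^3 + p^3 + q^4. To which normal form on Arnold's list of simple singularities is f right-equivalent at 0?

The Hessian of f at 0 has rank 0. Corank 2; j^3 = p^3 is a perfect cube, so E-series; the 4-jet and mu = 6 give E_6.

E6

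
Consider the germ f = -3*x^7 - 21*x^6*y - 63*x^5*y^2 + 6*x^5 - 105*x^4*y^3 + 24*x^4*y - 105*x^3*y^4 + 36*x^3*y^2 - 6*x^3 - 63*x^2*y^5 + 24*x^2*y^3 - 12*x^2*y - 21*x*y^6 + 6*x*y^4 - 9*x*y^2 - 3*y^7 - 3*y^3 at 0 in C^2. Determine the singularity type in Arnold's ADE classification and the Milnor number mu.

Type D_4, Milnor number mu = 4.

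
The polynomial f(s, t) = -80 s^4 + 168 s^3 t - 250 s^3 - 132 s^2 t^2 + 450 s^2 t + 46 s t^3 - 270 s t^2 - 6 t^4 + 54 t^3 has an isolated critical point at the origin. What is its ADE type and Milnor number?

The Hessian of f at 0 has rank 0. Corank 2; j^3 = -2*(5*s - 3*t)^3 is a perfect cube, so E-series; the 4-jet and mu = 7 give E_7.

Type E7, Milnor number mu = 7.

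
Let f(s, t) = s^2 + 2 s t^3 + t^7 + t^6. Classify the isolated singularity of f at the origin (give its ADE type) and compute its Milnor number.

Type A_6, Milnor number mu = 6.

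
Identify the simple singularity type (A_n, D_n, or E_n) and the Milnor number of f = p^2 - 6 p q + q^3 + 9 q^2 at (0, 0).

The Hessian of f at 0 is [[2, -6], [-6, 18]] with rank 1, so corank 1. A Groebner basis of the Jacobian ideal J(f) in C{p,q} is {q^2, p - 3*q}; counting standard monomials gives mu = 2. Corank 1: A-series; mu = 2 gives A_2.

Type A_{2}, Milnor number mu = 2.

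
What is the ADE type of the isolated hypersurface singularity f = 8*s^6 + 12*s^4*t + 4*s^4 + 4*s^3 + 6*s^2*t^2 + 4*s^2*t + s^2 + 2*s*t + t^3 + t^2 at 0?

The Hessian of f at 0 has rank 1. Corank 1: A-series; mu = 2 gives A_2.

A_2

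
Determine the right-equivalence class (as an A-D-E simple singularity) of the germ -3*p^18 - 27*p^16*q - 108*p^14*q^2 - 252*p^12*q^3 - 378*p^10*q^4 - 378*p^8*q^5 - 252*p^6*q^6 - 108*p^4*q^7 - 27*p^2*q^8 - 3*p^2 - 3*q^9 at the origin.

A_{8}

The Hessian of f at 0 has rank 1. Corank 1: A-series; mu = 8 gives A_8.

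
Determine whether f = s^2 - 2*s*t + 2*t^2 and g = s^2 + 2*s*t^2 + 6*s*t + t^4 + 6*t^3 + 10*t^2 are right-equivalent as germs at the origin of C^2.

Yes.

The Hessian of f at 0 has rank 2. Corank 0: nondegenerate Morse point, so A_1. The Hessian of g at 0 has rank 2. Corank 0: nondegenerate Morse point, so A_1. Both have type A_1, hence right-equivalent.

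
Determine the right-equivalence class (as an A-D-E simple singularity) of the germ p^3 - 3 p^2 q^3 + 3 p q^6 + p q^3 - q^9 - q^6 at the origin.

The Hessian of f at 0 is [[0, 0], [0, 0]] with rank 0, so corank 2. A Groebner basis of the Jacobian ideal J(f) in C{p,q} is {p^3, p*q^2, 3*p^2 + q^3}; counting standard monomials gives mu = 7. Corank 2; j^3 = p^3 is a perfect cube, so E-series; the 4-jet and mu = 7 give E_7.

E_7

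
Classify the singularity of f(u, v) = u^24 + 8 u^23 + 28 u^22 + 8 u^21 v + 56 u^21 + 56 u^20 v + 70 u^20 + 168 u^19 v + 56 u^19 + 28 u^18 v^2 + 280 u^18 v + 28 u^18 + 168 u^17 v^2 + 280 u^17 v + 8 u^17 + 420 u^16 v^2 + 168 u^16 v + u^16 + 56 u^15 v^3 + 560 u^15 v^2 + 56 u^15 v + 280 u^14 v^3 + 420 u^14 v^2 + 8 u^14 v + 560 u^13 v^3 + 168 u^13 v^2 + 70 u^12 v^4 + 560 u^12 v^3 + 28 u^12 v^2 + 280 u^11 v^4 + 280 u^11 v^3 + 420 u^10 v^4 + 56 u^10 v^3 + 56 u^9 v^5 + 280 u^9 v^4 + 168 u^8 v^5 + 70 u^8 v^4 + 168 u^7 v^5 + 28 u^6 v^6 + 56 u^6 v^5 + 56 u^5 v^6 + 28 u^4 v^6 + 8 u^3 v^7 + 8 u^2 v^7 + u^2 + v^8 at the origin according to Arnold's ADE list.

The Hessian of f at 0 is [[2, 0], [0, 0]] with rank 1, so corank 1. A Groebner basis of the Jacobian ideal J(f) in C{u,v} is {v^7, u}; counting standard monomials gives mu = 7. Corank 1: A-series; mu = 7 gives A_7.

A_{7}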